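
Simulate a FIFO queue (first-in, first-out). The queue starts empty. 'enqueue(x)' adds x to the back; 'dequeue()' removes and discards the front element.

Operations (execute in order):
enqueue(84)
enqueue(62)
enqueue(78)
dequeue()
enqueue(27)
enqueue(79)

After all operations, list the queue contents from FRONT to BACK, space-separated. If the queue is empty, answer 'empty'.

Answer: 62 78 27 79

Derivation:
enqueue(84): [84]
enqueue(62): [84, 62]
enqueue(78): [84, 62, 78]
dequeue(): [62, 78]
enqueue(27): [62, 78, 27]
enqueue(79): [62, 78, 27, 79]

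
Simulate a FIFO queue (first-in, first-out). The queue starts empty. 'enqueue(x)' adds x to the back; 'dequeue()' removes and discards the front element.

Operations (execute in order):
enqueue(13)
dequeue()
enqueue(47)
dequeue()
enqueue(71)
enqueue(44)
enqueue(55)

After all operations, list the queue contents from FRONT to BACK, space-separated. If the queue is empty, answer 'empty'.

enqueue(13): [13]
dequeue(): []
enqueue(47): [47]
dequeue(): []
enqueue(71): [71]
enqueue(44): [71, 44]
enqueue(55): [71, 44, 55]

Answer: 71 44 55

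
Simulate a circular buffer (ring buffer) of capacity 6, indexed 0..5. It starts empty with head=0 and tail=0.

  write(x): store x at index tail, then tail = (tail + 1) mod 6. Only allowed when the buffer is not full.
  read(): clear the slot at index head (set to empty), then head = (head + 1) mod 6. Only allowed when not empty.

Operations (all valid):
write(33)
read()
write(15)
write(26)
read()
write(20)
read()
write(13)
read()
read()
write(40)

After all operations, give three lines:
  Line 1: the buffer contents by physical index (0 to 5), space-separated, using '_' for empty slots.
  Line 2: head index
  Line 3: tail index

Answer: _ _ _ _ _ 40
5
0

Derivation:
write(33): buf=[33 _ _ _ _ _], head=0, tail=1, size=1
read(): buf=[_ _ _ _ _ _], head=1, tail=1, size=0
write(15): buf=[_ 15 _ _ _ _], head=1, tail=2, size=1
write(26): buf=[_ 15 26 _ _ _], head=1, tail=3, size=2
read(): buf=[_ _ 26 _ _ _], head=2, tail=3, size=1
write(20): buf=[_ _ 26 20 _ _], head=2, tail=4, size=2
read(): buf=[_ _ _ 20 _ _], head=3, tail=4, size=1
write(13): buf=[_ _ _ 20 13 _], head=3, tail=5, size=2
read(): buf=[_ _ _ _ 13 _], head=4, tail=5, size=1
read(): buf=[_ _ _ _ _ _], head=5, tail=5, size=0
write(40): buf=[_ _ _ _ _ 40], head=5, tail=0, size=1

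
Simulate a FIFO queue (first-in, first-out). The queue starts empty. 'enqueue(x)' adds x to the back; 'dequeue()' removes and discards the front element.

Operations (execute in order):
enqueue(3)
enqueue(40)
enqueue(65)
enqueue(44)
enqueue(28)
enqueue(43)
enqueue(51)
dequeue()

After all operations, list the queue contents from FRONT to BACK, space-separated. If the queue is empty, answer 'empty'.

Answer: 40 65 44 28 43 51

Derivation:
enqueue(3): [3]
enqueue(40): [3, 40]
enqueue(65): [3, 40, 65]
enqueue(44): [3, 40, 65, 44]
enqueue(28): [3, 40, 65, 44, 28]
enqueue(43): [3, 40, 65, 44, 28, 43]
enqueue(51): [3, 40, 65, 44, 28, 43, 51]
dequeue(): [40, 65, 44, 28, 43, 51]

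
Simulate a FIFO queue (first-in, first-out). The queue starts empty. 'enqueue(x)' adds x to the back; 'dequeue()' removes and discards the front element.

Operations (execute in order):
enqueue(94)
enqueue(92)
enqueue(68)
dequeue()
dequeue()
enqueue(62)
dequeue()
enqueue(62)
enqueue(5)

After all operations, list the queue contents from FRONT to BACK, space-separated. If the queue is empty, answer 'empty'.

enqueue(94): [94]
enqueue(92): [94, 92]
enqueue(68): [94, 92, 68]
dequeue(): [92, 68]
dequeue(): [68]
enqueue(62): [68, 62]
dequeue(): [62]
enqueue(62): [62, 62]
enqueue(5): [62, 62, 5]

Answer: 62 62 5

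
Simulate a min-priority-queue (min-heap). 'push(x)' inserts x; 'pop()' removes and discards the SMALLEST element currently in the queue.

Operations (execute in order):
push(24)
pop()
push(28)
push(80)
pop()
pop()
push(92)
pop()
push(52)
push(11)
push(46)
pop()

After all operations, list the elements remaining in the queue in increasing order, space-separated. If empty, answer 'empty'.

push(24): heap contents = [24]
pop() → 24: heap contents = []
push(28): heap contents = [28]
push(80): heap contents = [28, 80]
pop() → 28: heap contents = [80]
pop() → 80: heap contents = []
push(92): heap contents = [92]
pop() → 92: heap contents = []
push(52): heap contents = [52]
push(11): heap contents = [11, 52]
push(46): heap contents = [11, 46, 52]
pop() → 11: heap contents = [46, 52]

Answer: 46 52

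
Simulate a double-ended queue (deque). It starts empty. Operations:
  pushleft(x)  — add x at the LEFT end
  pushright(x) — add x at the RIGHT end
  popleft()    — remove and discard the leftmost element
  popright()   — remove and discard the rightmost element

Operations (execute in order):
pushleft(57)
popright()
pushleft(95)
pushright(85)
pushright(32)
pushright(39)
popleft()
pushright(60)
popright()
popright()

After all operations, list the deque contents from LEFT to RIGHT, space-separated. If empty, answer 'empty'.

Answer: 85 32

Derivation:
pushleft(57): [57]
popright(): []
pushleft(95): [95]
pushright(85): [95, 85]
pushright(32): [95, 85, 32]
pushright(39): [95, 85, 32, 39]
popleft(): [85, 32, 39]
pushright(60): [85, 32, 39, 60]
popright(): [85, 32, 39]
popright(): [85, 32]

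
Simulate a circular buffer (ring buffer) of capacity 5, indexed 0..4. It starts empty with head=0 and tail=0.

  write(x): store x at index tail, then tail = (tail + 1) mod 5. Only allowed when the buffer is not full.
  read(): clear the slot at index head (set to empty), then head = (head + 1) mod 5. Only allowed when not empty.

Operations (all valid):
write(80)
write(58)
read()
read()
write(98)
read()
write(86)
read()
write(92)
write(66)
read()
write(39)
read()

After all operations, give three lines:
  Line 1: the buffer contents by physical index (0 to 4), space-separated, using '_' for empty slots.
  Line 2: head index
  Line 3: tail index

write(80): buf=[80 _ _ _ _], head=0, tail=1, size=1
write(58): buf=[80 58 _ _ _], head=0, tail=2, size=2
read(): buf=[_ 58 _ _ _], head=1, tail=2, size=1
read(): buf=[_ _ _ _ _], head=2, tail=2, size=0
write(98): buf=[_ _ 98 _ _], head=2, tail=3, size=1
read(): buf=[_ _ _ _ _], head=3, tail=3, size=0
write(86): buf=[_ _ _ 86 _], head=3, tail=4, size=1
read(): buf=[_ _ _ _ _], head=4, tail=4, size=0
write(92): buf=[_ _ _ _ 92], head=4, tail=0, size=1
write(66): buf=[66 _ _ _ 92], head=4, tail=1, size=2
read(): buf=[66 _ _ _ _], head=0, tail=1, size=1
write(39): buf=[66 39 _ _ _], head=0, tail=2, size=2
read(): buf=[_ 39 _ _ _], head=1, tail=2, size=1

Answer: _ 39 _ _ _
1
2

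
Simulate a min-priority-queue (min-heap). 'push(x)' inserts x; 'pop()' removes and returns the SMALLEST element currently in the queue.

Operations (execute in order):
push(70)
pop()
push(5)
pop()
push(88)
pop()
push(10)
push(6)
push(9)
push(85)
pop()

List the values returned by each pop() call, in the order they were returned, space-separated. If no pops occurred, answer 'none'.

push(70): heap contents = [70]
pop() → 70: heap contents = []
push(5): heap contents = [5]
pop() → 5: heap contents = []
push(88): heap contents = [88]
pop() → 88: heap contents = []
push(10): heap contents = [10]
push(6): heap contents = [6, 10]
push(9): heap contents = [6, 9, 10]
push(85): heap contents = [6, 9, 10, 85]
pop() → 6: heap contents = [9, 10, 85]

Answer: 70 5 88 6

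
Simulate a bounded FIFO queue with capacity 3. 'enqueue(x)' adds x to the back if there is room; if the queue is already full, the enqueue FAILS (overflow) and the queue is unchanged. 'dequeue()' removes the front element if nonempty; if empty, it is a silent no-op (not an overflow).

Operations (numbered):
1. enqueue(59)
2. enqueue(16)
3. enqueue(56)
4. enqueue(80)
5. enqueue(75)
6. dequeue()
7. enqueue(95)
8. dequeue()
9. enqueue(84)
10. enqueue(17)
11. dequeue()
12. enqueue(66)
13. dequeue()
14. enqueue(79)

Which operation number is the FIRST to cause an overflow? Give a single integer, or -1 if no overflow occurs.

Answer: 4

Derivation:
1. enqueue(59): size=1
2. enqueue(16): size=2
3. enqueue(56): size=3
4. enqueue(80): size=3=cap → OVERFLOW (fail)
5. enqueue(75): size=3=cap → OVERFLOW (fail)
6. dequeue(): size=2
7. enqueue(95): size=3
8. dequeue(): size=2
9. enqueue(84): size=3
10. enqueue(17): size=3=cap → OVERFLOW (fail)
11. dequeue(): size=2
12. enqueue(66): size=3
13. dequeue(): size=2
14. enqueue(79): size=3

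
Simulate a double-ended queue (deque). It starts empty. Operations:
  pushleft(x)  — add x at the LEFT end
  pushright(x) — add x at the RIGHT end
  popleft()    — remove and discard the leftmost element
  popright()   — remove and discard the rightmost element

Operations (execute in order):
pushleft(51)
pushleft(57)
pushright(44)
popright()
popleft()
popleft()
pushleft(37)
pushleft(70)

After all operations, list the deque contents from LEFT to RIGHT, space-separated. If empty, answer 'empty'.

Answer: 70 37

Derivation:
pushleft(51): [51]
pushleft(57): [57, 51]
pushright(44): [57, 51, 44]
popright(): [57, 51]
popleft(): [51]
popleft(): []
pushleft(37): [37]
pushleft(70): [70, 37]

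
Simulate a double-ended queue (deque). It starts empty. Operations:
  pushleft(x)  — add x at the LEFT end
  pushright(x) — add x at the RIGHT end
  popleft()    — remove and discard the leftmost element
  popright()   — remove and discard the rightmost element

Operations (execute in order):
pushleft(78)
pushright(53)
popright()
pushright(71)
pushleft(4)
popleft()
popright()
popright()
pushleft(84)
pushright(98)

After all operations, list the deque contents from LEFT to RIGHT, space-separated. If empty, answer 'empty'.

Answer: 84 98

Derivation:
pushleft(78): [78]
pushright(53): [78, 53]
popright(): [78]
pushright(71): [78, 71]
pushleft(4): [4, 78, 71]
popleft(): [78, 71]
popright(): [78]
popright(): []
pushleft(84): [84]
pushright(98): [84, 98]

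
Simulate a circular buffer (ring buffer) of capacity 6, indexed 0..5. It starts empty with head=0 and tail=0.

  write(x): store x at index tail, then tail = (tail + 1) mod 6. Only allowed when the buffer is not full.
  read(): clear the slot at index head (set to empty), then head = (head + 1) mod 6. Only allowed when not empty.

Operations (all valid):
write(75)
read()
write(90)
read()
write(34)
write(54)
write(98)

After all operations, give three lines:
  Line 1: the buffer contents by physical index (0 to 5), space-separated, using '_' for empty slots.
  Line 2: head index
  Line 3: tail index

write(75): buf=[75 _ _ _ _ _], head=0, tail=1, size=1
read(): buf=[_ _ _ _ _ _], head=1, tail=1, size=0
write(90): buf=[_ 90 _ _ _ _], head=1, tail=2, size=1
read(): buf=[_ _ _ _ _ _], head=2, tail=2, size=0
write(34): buf=[_ _ 34 _ _ _], head=2, tail=3, size=1
write(54): buf=[_ _ 34 54 _ _], head=2, tail=4, size=2
write(98): buf=[_ _ 34 54 98 _], head=2, tail=5, size=3

Answer: _ _ 34 54 98 _
2
5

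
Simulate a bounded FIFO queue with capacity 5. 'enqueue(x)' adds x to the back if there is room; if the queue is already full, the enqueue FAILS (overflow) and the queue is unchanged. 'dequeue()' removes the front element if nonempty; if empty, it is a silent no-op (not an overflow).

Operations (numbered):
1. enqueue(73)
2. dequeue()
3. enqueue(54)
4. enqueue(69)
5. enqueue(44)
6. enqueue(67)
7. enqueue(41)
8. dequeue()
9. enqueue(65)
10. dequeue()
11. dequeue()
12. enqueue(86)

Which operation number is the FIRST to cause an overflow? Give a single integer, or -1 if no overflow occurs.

1. enqueue(73): size=1
2. dequeue(): size=0
3. enqueue(54): size=1
4. enqueue(69): size=2
5. enqueue(44): size=3
6. enqueue(67): size=4
7. enqueue(41): size=5
8. dequeue(): size=4
9. enqueue(65): size=5
10. dequeue(): size=4
11. dequeue(): size=3
12. enqueue(86): size=4

Answer: -1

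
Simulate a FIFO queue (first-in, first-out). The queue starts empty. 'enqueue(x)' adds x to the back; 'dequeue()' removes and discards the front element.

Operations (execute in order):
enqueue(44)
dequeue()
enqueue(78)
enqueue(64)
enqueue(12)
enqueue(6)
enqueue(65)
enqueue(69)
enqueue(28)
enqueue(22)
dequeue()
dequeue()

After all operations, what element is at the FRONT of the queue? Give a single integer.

enqueue(44): queue = [44]
dequeue(): queue = []
enqueue(78): queue = [78]
enqueue(64): queue = [78, 64]
enqueue(12): queue = [78, 64, 12]
enqueue(6): queue = [78, 64, 12, 6]
enqueue(65): queue = [78, 64, 12, 6, 65]
enqueue(69): queue = [78, 64, 12, 6, 65, 69]
enqueue(28): queue = [78, 64, 12, 6, 65, 69, 28]
enqueue(22): queue = [78, 64, 12, 6, 65, 69, 28, 22]
dequeue(): queue = [64, 12, 6, 65, 69, 28, 22]
dequeue(): queue = [12, 6, 65, 69, 28, 22]

Answer: 12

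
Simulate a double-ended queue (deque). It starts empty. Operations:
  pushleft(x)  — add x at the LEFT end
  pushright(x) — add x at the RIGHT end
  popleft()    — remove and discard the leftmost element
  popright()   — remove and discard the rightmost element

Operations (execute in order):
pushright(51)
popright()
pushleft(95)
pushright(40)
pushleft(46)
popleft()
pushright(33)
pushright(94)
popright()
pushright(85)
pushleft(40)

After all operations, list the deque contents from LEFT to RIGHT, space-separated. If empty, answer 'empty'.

Answer: 40 95 40 33 85

Derivation:
pushright(51): [51]
popright(): []
pushleft(95): [95]
pushright(40): [95, 40]
pushleft(46): [46, 95, 40]
popleft(): [95, 40]
pushright(33): [95, 40, 33]
pushright(94): [95, 40, 33, 94]
popright(): [95, 40, 33]
pushright(85): [95, 40, 33, 85]
pushleft(40): [40, 95, 40, 33, 85]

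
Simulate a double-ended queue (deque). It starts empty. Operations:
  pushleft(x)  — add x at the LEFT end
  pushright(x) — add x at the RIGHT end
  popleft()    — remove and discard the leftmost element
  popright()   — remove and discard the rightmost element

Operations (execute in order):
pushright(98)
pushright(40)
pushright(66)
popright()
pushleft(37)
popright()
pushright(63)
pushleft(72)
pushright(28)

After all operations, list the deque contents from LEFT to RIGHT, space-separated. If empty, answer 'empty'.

Answer: 72 37 98 63 28

Derivation:
pushright(98): [98]
pushright(40): [98, 40]
pushright(66): [98, 40, 66]
popright(): [98, 40]
pushleft(37): [37, 98, 40]
popright(): [37, 98]
pushright(63): [37, 98, 63]
pushleft(72): [72, 37, 98, 63]
pushright(28): [72, 37, 98, 63, 28]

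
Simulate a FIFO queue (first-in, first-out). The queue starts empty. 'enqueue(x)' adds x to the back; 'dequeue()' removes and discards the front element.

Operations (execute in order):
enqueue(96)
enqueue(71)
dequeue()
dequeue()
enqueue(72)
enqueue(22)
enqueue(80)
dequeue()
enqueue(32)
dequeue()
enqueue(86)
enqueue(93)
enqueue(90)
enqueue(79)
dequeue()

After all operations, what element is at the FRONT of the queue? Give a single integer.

enqueue(96): queue = [96]
enqueue(71): queue = [96, 71]
dequeue(): queue = [71]
dequeue(): queue = []
enqueue(72): queue = [72]
enqueue(22): queue = [72, 22]
enqueue(80): queue = [72, 22, 80]
dequeue(): queue = [22, 80]
enqueue(32): queue = [22, 80, 32]
dequeue(): queue = [80, 32]
enqueue(86): queue = [80, 32, 86]
enqueue(93): queue = [80, 32, 86, 93]
enqueue(90): queue = [80, 32, 86, 93, 90]
enqueue(79): queue = [80, 32, 86, 93, 90, 79]
dequeue(): queue = [32, 86, 93, 90, 79]

Answer: 32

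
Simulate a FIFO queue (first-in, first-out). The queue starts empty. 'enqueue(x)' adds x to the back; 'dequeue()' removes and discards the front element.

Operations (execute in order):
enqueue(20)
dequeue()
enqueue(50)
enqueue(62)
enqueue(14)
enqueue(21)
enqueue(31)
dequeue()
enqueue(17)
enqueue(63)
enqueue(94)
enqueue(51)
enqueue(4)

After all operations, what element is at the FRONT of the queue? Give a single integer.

Answer: 62

Derivation:
enqueue(20): queue = [20]
dequeue(): queue = []
enqueue(50): queue = [50]
enqueue(62): queue = [50, 62]
enqueue(14): queue = [50, 62, 14]
enqueue(21): queue = [50, 62, 14, 21]
enqueue(31): queue = [50, 62, 14, 21, 31]
dequeue(): queue = [62, 14, 21, 31]
enqueue(17): queue = [62, 14, 21, 31, 17]
enqueue(63): queue = [62, 14, 21, 31, 17, 63]
enqueue(94): queue = [62, 14, 21, 31, 17, 63, 94]
enqueue(51): queue = [62, 14, 21, 31, 17, 63, 94, 51]
enqueue(4): queue = [62, 14, 21, 31, 17, 63, 94, 51, 4]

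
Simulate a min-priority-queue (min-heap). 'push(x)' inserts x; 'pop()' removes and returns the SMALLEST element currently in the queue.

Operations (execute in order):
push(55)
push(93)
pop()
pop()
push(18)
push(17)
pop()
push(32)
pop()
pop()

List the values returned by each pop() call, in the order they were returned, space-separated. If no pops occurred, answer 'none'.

push(55): heap contents = [55]
push(93): heap contents = [55, 93]
pop() → 55: heap contents = [93]
pop() → 93: heap contents = []
push(18): heap contents = [18]
push(17): heap contents = [17, 18]
pop() → 17: heap contents = [18]
push(32): heap contents = [18, 32]
pop() → 18: heap contents = [32]
pop() → 32: heap contents = []

Answer: 55 93 17 18 32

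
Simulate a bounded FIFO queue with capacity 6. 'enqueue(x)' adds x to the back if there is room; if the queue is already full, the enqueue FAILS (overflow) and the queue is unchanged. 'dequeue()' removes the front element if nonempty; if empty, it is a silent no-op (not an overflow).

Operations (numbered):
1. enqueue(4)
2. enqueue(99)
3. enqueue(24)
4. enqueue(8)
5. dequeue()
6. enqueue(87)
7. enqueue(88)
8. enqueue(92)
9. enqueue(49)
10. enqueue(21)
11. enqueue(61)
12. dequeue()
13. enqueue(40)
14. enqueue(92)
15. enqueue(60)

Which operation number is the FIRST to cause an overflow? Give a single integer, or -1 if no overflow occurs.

1. enqueue(4): size=1
2. enqueue(99): size=2
3. enqueue(24): size=3
4. enqueue(8): size=4
5. dequeue(): size=3
6. enqueue(87): size=4
7. enqueue(88): size=5
8. enqueue(92): size=6
9. enqueue(49): size=6=cap → OVERFLOW (fail)
10. enqueue(21): size=6=cap → OVERFLOW (fail)
11. enqueue(61): size=6=cap → OVERFLOW (fail)
12. dequeue(): size=5
13. enqueue(40): size=6
14. enqueue(92): size=6=cap → OVERFLOW (fail)
15. enqueue(60): size=6=cap → OVERFLOW (fail)

Answer: 9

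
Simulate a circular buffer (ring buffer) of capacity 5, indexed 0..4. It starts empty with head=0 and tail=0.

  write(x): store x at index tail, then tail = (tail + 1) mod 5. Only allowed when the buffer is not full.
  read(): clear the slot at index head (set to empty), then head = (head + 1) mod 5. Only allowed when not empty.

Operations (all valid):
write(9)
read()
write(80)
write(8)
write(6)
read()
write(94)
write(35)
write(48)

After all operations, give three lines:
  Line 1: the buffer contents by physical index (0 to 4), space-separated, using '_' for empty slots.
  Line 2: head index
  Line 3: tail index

write(9): buf=[9 _ _ _ _], head=0, tail=1, size=1
read(): buf=[_ _ _ _ _], head=1, tail=1, size=0
write(80): buf=[_ 80 _ _ _], head=1, tail=2, size=1
write(8): buf=[_ 80 8 _ _], head=1, tail=3, size=2
write(6): buf=[_ 80 8 6 _], head=1, tail=4, size=3
read(): buf=[_ _ 8 6 _], head=2, tail=4, size=2
write(94): buf=[_ _ 8 6 94], head=2, tail=0, size=3
write(35): buf=[35 _ 8 6 94], head=2, tail=1, size=4
write(48): buf=[35 48 8 6 94], head=2, tail=2, size=5

Answer: 35 48 8 6 94
2
2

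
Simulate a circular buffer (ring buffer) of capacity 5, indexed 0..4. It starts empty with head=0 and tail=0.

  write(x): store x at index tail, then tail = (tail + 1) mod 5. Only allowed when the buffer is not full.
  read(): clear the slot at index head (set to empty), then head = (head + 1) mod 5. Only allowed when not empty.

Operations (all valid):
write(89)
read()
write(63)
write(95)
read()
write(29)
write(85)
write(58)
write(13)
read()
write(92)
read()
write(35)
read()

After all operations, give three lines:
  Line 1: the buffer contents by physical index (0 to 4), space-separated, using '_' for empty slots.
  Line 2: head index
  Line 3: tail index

Answer: 58 13 92 35 _
0
4

Derivation:
write(89): buf=[89 _ _ _ _], head=0, tail=1, size=1
read(): buf=[_ _ _ _ _], head=1, tail=1, size=0
write(63): buf=[_ 63 _ _ _], head=1, tail=2, size=1
write(95): buf=[_ 63 95 _ _], head=1, tail=3, size=2
read(): buf=[_ _ 95 _ _], head=2, tail=3, size=1
write(29): buf=[_ _ 95 29 _], head=2, tail=4, size=2
write(85): buf=[_ _ 95 29 85], head=2, tail=0, size=3
write(58): buf=[58 _ 95 29 85], head=2, tail=1, size=4
write(13): buf=[58 13 95 29 85], head=2, tail=2, size=5
read(): buf=[58 13 _ 29 85], head=3, tail=2, size=4
write(92): buf=[58 13 92 29 85], head=3, tail=3, size=5
read(): buf=[58 13 92 _ 85], head=4, tail=3, size=4
write(35): buf=[58 13 92 35 85], head=4, tail=4, size=5
read(): buf=[58 13 92 35 _], head=0, tail=4, size=4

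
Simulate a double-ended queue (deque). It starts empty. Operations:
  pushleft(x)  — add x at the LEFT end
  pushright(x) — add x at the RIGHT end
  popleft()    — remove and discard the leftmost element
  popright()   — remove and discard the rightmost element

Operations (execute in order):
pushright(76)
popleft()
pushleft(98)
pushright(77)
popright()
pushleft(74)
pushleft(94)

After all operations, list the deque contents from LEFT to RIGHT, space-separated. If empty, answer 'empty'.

Answer: 94 74 98

Derivation:
pushright(76): [76]
popleft(): []
pushleft(98): [98]
pushright(77): [98, 77]
popright(): [98]
pushleft(74): [74, 98]
pushleft(94): [94, 74, 98]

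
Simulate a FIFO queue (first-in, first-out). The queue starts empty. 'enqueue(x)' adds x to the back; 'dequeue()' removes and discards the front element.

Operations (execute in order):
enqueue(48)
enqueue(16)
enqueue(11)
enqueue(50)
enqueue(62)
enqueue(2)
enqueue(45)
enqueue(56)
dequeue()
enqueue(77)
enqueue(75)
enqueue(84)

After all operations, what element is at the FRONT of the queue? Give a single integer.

enqueue(48): queue = [48]
enqueue(16): queue = [48, 16]
enqueue(11): queue = [48, 16, 11]
enqueue(50): queue = [48, 16, 11, 50]
enqueue(62): queue = [48, 16, 11, 50, 62]
enqueue(2): queue = [48, 16, 11, 50, 62, 2]
enqueue(45): queue = [48, 16, 11, 50, 62, 2, 45]
enqueue(56): queue = [48, 16, 11, 50, 62, 2, 45, 56]
dequeue(): queue = [16, 11, 50, 62, 2, 45, 56]
enqueue(77): queue = [16, 11, 50, 62, 2, 45, 56, 77]
enqueue(75): queue = [16, 11, 50, 62, 2, 45, 56, 77, 75]
enqueue(84): queue = [16, 11, 50, 62, 2, 45, 56, 77, 75, 84]

Answer: 16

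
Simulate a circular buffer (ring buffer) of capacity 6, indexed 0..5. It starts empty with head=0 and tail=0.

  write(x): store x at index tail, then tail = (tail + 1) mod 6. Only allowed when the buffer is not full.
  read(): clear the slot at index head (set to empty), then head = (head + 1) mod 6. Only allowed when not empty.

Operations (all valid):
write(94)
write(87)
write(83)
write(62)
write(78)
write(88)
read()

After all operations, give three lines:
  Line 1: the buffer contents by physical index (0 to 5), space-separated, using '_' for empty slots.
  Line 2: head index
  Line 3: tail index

write(94): buf=[94 _ _ _ _ _], head=0, tail=1, size=1
write(87): buf=[94 87 _ _ _ _], head=0, tail=2, size=2
write(83): buf=[94 87 83 _ _ _], head=0, tail=3, size=3
write(62): buf=[94 87 83 62 _ _], head=0, tail=4, size=4
write(78): buf=[94 87 83 62 78 _], head=0, tail=5, size=5
write(88): buf=[94 87 83 62 78 88], head=0, tail=0, size=6
read(): buf=[_ 87 83 62 78 88], head=1, tail=0, size=5

Answer: _ 87 83 62 78 88
1
0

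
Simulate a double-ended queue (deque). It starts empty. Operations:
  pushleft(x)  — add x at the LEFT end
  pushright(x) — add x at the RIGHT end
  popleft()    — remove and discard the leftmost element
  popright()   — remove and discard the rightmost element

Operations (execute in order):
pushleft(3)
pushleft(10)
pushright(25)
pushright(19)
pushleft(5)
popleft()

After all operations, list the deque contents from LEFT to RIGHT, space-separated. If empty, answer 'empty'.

Answer: 10 3 25 19

Derivation:
pushleft(3): [3]
pushleft(10): [10, 3]
pushright(25): [10, 3, 25]
pushright(19): [10, 3, 25, 19]
pushleft(5): [5, 10, 3, 25, 19]
popleft(): [10, 3, 25, 19]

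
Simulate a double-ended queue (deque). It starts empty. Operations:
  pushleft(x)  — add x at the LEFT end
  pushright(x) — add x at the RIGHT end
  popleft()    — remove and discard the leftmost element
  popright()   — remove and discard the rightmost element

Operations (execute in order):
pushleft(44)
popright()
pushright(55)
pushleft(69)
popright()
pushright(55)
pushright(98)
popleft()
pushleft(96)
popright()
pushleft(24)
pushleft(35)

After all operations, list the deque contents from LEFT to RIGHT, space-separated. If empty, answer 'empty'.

pushleft(44): [44]
popright(): []
pushright(55): [55]
pushleft(69): [69, 55]
popright(): [69]
pushright(55): [69, 55]
pushright(98): [69, 55, 98]
popleft(): [55, 98]
pushleft(96): [96, 55, 98]
popright(): [96, 55]
pushleft(24): [24, 96, 55]
pushleft(35): [35, 24, 96, 55]

Answer: 35 24 96 55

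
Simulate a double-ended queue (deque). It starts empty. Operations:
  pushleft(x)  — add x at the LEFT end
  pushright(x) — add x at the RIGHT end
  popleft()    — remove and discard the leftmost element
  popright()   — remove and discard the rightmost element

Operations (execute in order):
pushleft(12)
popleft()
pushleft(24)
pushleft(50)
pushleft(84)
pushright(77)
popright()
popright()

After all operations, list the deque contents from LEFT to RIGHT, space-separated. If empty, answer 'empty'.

Answer: 84 50

Derivation:
pushleft(12): [12]
popleft(): []
pushleft(24): [24]
pushleft(50): [50, 24]
pushleft(84): [84, 50, 24]
pushright(77): [84, 50, 24, 77]
popright(): [84, 50, 24]
popright(): [84, 50]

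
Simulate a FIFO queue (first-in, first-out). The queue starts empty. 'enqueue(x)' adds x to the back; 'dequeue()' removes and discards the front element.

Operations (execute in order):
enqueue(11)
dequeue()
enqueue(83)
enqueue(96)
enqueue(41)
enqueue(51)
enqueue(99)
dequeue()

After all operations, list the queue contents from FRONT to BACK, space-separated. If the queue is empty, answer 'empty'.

enqueue(11): [11]
dequeue(): []
enqueue(83): [83]
enqueue(96): [83, 96]
enqueue(41): [83, 96, 41]
enqueue(51): [83, 96, 41, 51]
enqueue(99): [83, 96, 41, 51, 99]
dequeue(): [96, 41, 51, 99]

Answer: 96 41 51 99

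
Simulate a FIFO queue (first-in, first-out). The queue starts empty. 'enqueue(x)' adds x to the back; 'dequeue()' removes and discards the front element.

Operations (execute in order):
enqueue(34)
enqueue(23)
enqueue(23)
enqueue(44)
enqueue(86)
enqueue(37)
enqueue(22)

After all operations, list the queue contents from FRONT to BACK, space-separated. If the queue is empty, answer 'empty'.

enqueue(34): [34]
enqueue(23): [34, 23]
enqueue(23): [34, 23, 23]
enqueue(44): [34, 23, 23, 44]
enqueue(86): [34, 23, 23, 44, 86]
enqueue(37): [34, 23, 23, 44, 86, 37]
enqueue(22): [34, 23, 23, 44, 86, 37, 22]

Answer: 34 23 23 44 86 37 22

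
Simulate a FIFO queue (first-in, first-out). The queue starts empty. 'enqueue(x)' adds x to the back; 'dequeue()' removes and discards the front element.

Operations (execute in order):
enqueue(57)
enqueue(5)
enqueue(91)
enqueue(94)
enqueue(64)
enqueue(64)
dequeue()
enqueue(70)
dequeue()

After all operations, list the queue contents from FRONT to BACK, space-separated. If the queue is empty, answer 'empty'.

Answer: 91 94 64 64 70

Derivation:
enqueue(57): [57]
enqueue(5): [57, 5]
enqueue(91): [57, 5, 91]
enqueue(94): [57, 5, 91, 94]
enqueue(64): [57, 5, 91, 94, 64]
enqueue(64): [57, 5, 91, 94, 64, 64]
dequeue(): [5, 91, 94, 64, 64]
enqueue(70): [5, 91, 94, 64, 64, 70]
dequeue(): [91, 94, 64, 64, 70]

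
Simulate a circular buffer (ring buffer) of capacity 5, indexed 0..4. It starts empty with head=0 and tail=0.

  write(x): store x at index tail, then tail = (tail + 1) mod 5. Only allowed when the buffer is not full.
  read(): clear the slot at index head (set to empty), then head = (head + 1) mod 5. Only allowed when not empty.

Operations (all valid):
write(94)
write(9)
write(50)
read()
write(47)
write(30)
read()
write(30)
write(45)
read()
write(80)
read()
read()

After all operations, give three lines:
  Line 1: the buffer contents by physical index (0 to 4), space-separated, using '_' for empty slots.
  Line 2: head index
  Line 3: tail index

Answer: 30 45 80 _ _
0
3

Derivation:
write(94): buf=[94 _ _ _ _], head=0, tail=1, size=1
write(9): buf=[94 9 _ _ _], head=0, tail=2, size=2
write(50): buf=[94 9 50 _ _], head=0, tail=3, size=3
read(): buf=[_ 9 50 _ _], head=1, tail=3, size=2
write(47): buf=[_ 9 50 47 _], head=1, tail=4, size=3
write(30): buf=[_ 9 50 47 30], head=1, tail=0, size=4
read(): buf=[_ _ 50 47 30], head=2, tail=0, size=3
write(30): buf=[30 _ 50 47 30], head=2, tail=1, size=4
write(45): buf=[30 45 50 47 30], head=2, tail=2, size=5
read(): buf=[30 45 _ 47 30], head=3, tail=2, size=4
write(80): buf=[30 45 80 47 30], head=3, tail=3, size=5
read(): buf=[30 45 80 _ 30], head=4, tail=3, size=4
read(): buf=[30 45 80 _ _], head=0, tail=3, size=3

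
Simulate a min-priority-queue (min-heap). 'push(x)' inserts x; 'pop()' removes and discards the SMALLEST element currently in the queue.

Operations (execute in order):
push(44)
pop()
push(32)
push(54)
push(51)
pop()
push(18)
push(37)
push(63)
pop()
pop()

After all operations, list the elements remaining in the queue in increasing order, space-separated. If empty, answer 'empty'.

Answer: 51 54 63

Derivation:
push(44): heap contents = [44]
pop() → 44: heap contents = []
push(32): heap contents = [32]
push(54): heap contents = [32, 54]
push(51): heap contents = [32, 51, 54]
pop() → 32: heap contents = [51, 54]
push(18): heap contents = [18, 51, 54]
push(37): heap contents = [18, 37, 51, 54]
push(63): heap contents = [18, 37, 51, 54, 63]
pop() → 18: heap contents = [37, 51, 54, 63]
pop() → 37: heap contents = [51, 54, 63]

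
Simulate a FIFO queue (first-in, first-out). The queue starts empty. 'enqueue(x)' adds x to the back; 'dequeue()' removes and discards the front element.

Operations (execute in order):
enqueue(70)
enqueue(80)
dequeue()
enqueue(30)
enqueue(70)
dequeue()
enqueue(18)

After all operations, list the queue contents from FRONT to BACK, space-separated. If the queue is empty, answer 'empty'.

enqueue(70): [70]
enqueue(80): [70, 80]
dequeue(): [80]
enqueue(30): [80, 30]
enqueue(70): [80, 30, 70]
dequeue(): [30, 70]
enqueue(18): [30, 70, 18]

Answer: 30 70 18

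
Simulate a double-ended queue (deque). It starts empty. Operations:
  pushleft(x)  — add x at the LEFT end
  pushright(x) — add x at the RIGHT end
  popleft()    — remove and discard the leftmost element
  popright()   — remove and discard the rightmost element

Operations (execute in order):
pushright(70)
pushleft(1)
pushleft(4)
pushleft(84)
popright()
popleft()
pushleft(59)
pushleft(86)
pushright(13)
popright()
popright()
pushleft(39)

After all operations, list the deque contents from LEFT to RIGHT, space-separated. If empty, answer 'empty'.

Answer: 39 86 59 4

Derivation:
pushright(70): [70]
pushleft(1): [1, 70]
pushleft(4): [4, 1, 70]
pushleft(84): [84, 4, 1, 70]
popright(): [84, 4, 1]
popleft(): [4, 1]
pushleft(59): [59, 4, 1]
pushleft(86): [86, 59, 4, 1]
pushright(13): [86, 59, 4, 1, 13]
popright(): [86, 59, 4, 1]
popright(): [86, 59, 4]
pushleft(39): [39, 86, 59, 4]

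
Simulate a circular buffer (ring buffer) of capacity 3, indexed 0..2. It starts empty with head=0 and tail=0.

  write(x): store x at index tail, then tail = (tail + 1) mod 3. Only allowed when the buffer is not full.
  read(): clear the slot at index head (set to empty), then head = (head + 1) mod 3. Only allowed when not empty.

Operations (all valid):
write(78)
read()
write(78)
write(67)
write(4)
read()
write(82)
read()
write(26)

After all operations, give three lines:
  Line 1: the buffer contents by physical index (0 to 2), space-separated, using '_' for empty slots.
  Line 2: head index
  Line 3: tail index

write(78): buf=[78 _ _], head=0, tail=1, size=1
read(): buf=[_ _ _], head=1, tail=1, size=0
write(78): buf=[_ 78 _], head=1, tail=2, size=1
write(67): buf=[_ 78 67], head=1, tail=0, size=2
write(4): buf=[4 78 67], head=1, tail=1, size=3
read(): buf=[4 _ 67], head=2, tail=1, size=2
write(82): buf=[4 82 67], head=2, tail=2, size=3
read(): buf=[4 82 _], head=0, tail=2, size=2
write(26): buf=[4 82 26], head=0, tail=0, size=3

Answer: 4 82 26
0
0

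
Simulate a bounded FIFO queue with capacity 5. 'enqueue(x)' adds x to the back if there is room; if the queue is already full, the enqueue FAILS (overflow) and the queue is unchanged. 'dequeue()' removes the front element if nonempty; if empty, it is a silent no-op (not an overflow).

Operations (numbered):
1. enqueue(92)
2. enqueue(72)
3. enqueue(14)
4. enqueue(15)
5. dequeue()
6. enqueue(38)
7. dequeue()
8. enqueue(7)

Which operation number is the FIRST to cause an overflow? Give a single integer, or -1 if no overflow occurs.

Answer: -1

Derivation:
1. enqueue(92): size=1
2. enqueue(72): size=2
3. enqueue(14): size=3
4. enqueue(15): size=4
5. dequeue(): size=3
6. enqueue(38): size=4
7. dequeue(): size=3
8. enqueue(7): size=4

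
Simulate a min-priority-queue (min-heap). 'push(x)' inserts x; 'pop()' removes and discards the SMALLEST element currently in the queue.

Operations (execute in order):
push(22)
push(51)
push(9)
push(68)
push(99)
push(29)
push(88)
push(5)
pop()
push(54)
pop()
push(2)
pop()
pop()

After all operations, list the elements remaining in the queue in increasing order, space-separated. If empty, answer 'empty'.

Answer: 29 51 54 68 88 99

Derivation:
push(22): heap contents = [22]
push(51): heap contents = [22, 51]
push(9): heap contents = [9, 22, 51]
push(68): heap contents = [9, 22, 51, 68]
push(99): heap contents = [9, 22, 51, 68, 99]
push(29): heap contents = [9, 22, 29, 51, 68, 99]
push(88): heap contents = [9, 22, 29, 51, 68, 88, 99]
push(5): heap contents = [5, 9, 22, 29, 51, 68, 88, 99]
pop() → 5: heap contents = [9, 22, 29, 51, 68, 88, 99]
push(54): heap contents = [9, 22, 29, 51, 54, 68, 88, 99]
pop() → 9: heap contents = [22, 29, 51, 54, 68, 88, 99]
push(2): heap contents = [2, 22, 29, 51, 54, 68, 88, 99]
pop() → 2: heap contents = [22, 29, 51, 54, 68, 88, 99]
pop() → 22: heap contents = [29, 51, 54, 68, 88, 99]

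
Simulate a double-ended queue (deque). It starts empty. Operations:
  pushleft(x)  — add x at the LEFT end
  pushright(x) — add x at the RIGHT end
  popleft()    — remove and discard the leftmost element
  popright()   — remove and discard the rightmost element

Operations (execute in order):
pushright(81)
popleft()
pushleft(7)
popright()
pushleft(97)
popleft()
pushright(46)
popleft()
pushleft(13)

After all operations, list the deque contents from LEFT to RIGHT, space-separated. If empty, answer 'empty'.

Answer: 13

Derivation:
pushright(81): [81]
popleft(): []
pushleft(7): [7]
popright(): []
pushleft(97): [97]
popleft(): []
pushright(46): [46]
popleft(): []
pushleft(13): [13]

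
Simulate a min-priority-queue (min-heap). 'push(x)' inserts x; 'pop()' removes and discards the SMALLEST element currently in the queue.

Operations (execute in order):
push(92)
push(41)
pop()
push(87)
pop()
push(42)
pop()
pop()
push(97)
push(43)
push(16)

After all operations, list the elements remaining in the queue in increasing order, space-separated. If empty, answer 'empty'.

Answer: 16 43 97

Derivation:
push(92): heap contents = [92]
push(41): heap contents = [41, 92]
pop() → 41: heap contents = [92]
push(87): heap contents = [87, 92]
pop() → 87: heap contents = [92]
push(42): heap contents = [42, 92]
pop() → 42: heap contents = [92]
pop() → 92: heap contents = []
push(97): heap contents = [97]
push(43): heap contents = [43, 97]
push(16): heap contents = [16, 43, 97]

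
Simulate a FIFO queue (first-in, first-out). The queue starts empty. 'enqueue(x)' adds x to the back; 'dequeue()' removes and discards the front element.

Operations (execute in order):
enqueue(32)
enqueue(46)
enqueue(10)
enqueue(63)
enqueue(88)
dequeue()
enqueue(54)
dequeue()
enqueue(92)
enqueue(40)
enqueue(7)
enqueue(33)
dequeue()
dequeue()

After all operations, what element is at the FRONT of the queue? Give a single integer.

Answer: 88

Derivation:
enqueue(32): queue = [32]
enqueue(46): queue = [32, 46]
enqueue(10): queue = [32, 46, 10]
enqueue(63): queue = [32, 46, 10, 63]
enqueue(88): queue = [32, 46, 10, 63, 88]
dequeue(): queue = [46, 10, 63, 88]
enqueue(54): queue = [46, 10, 63, 88, 54]
dequeue(): queue = [10, 63, 88, 54]
enqueue(92): queue = [10, 63, 88, 54, 92]
enqueue(40): queue = [10, 63, 88, 54, 92, 40]
enqueue(7): queue = [10, 63, 88, 54, 92, 40, 7]
enqueue(33): queue = [10, 63, 88, 54, 92, 40, 7, 33]
dequeue(): queue = [63, 88, 54, 92, 40, 7, 33]
dequeue(): queue = [88, 54, 92, 40, 7, 33]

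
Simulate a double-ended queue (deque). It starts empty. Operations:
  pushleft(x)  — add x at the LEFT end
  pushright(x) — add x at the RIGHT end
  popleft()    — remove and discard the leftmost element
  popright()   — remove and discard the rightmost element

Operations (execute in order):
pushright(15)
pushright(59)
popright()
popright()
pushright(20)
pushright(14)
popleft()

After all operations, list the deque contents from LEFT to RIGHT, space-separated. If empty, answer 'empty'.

pushright(15): [15]
pushright(59): [15, 59]
popright(): [15]
popright(): []
pushright(20): [20]
pushright(14): [20, 14]
popleft(): [14]

Answer: 14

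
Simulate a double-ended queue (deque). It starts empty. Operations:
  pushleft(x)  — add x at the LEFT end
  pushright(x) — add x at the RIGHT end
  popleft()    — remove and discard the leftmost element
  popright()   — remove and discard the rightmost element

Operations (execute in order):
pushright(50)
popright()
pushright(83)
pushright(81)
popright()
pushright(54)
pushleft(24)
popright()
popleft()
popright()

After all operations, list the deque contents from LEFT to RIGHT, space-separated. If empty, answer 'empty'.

Answer: empty

Derivation:
pushright(50): [50]
popright(): []
pushright(83): [83]
pushright(81): [83, 81]
popright(): [83]
pushright(54): [83, 54]
pushleft(24): [24, 83, 54]
popright(): [24, 83]
popleft(): [83]
popright(): []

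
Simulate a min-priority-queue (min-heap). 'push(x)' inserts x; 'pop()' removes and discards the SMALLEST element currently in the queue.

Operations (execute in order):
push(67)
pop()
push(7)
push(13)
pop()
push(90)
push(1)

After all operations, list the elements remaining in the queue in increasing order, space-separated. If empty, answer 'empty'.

Answer: 1 13 90

Derivation:
push(67): heap contents = [67]
pop() → 67: heap contents = []
push(7): heap contents = [7]
push(13): heap contents = [7, 13]
pop() → 7: heap contents = [13]
push(90): heap contents = [13, 90]
push(1): heap contents = [1, 13, 90]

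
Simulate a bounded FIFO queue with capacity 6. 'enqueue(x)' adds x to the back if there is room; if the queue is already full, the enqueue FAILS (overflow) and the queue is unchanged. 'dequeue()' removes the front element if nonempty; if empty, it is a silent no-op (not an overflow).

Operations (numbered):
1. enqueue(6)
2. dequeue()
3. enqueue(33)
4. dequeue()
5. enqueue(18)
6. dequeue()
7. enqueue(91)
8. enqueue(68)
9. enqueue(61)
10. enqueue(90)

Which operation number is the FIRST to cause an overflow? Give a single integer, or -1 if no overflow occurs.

Answer: -1

Derivation:
1. enqueue(6): size=1
2. dequeue(): size=0
3. enqueue(33): size=1
4. dequeue(): size=0
5. enqueue(18): size=1
6. dequeue(): size=0
7. enqueue(91): size=1
8. enqueue(68): size=2
9. enqueue(61): size=3
10. enqueue(90): size=4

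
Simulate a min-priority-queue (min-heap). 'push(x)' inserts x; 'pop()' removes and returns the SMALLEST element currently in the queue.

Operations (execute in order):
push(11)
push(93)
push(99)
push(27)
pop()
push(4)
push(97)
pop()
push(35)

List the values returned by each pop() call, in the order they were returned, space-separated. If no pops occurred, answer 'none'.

Answer: 11 4

Derivation:
push(11): heap contents = [11]
push(93): heap contents = [11, 93]
push(99): heap contents = [11, 93, 99]
push(27): heap contents = [11, 27, 93, 99]
pop() → 11: heap contents = [27, 93, 99]
push(4): heap contents = [4, 27, 93, 99]
push(97): heap contents = [4, 27, 93, 97, 99]
pop() → 4: heap contents = [27, 93, 97, 99]
push(35): heap contents = [27, 35, 93, 97, 99]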